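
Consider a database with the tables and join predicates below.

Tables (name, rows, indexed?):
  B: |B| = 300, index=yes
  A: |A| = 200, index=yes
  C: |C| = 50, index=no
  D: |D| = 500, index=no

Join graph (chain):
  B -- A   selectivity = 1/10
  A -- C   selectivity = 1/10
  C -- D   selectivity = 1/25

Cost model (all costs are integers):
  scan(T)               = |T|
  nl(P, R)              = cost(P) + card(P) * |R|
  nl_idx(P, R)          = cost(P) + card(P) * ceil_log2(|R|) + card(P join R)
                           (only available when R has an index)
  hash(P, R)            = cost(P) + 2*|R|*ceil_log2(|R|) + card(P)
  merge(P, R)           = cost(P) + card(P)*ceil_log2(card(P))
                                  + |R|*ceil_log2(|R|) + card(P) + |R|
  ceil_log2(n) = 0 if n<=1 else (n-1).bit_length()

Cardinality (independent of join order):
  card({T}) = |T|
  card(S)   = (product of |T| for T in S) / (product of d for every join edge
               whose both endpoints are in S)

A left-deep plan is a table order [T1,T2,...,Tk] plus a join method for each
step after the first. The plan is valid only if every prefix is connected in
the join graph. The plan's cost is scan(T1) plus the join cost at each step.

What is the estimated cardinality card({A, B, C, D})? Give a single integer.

600000

Tables in S: A(200), B(300), C(50), D(500)
Edges inside S: B-A(d=10), A-C(d=10), C-D(d=25)
numerator = 200 * 300 * 50 * 500 = 1500000000
denominator = 10 * 10 * 25 = 2500
card(S) = 1500000000 / 2500 = 600000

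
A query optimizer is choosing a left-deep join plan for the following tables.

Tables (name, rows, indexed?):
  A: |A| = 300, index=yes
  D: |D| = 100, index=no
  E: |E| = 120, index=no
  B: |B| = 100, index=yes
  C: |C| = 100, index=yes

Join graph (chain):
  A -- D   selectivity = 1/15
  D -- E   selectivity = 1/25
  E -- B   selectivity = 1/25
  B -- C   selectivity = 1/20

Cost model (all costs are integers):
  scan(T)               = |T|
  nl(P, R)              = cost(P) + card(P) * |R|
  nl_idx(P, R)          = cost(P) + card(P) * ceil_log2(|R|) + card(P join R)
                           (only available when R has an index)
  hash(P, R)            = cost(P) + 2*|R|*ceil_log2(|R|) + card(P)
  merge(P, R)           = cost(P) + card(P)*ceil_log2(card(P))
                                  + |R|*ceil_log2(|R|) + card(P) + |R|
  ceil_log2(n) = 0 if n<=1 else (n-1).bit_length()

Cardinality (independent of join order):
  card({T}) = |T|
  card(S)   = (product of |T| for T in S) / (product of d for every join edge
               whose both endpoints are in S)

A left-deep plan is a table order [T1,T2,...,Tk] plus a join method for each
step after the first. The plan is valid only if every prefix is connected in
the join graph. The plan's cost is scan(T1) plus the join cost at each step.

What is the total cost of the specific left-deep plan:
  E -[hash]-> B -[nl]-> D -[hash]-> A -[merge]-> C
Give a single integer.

710560

step 1: scan E: cost=120, card=120
step 2: join B via hash
    card(P join B) = 120*100/(25) = 480
    cost = 120 + 2*100*7 + 120 = 1640
step 3: join D via nl
    card(P join D) = 480*100/(25) = 1920
    cost = 1640 + 480*100 = 49640
step 4: join A via hash
    card(P join A) = 1920*300/(15) = 38400
    cost = 49640 + 2*300*9 + 1920 = 56960
step 5: join C via merge
    card(P join C) = 38400*100/(20) = 192000
    cost = 56960 + 38400*16 + 100*7 + 38400 + 100 = 710560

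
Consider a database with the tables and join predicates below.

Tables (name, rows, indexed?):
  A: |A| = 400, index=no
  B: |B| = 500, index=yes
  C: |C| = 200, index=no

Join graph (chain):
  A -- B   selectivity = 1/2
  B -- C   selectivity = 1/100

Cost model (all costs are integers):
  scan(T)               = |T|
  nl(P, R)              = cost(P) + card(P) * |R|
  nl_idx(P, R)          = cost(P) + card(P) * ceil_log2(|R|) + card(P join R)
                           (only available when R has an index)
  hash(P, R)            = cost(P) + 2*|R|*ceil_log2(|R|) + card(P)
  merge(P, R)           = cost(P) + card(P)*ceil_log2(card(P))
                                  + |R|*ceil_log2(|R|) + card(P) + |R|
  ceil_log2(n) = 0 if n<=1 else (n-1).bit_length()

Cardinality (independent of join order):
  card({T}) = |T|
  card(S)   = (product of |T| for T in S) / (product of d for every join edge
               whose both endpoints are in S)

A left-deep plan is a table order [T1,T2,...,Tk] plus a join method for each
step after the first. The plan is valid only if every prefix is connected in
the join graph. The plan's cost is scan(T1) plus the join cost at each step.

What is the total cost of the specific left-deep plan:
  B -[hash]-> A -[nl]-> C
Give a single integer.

20008200

step 1: scan B: cost=500, card=500
step 2: join A via hash
    card(P join A) = 500*400/(2) = 100000
    cost = 500 + 2*400*9 + 500 = 8200
step 3: join C via nl
    card(P join C) = 100000*200/(100) = 200000
    cost = 8200 + 100000*200 = 20008200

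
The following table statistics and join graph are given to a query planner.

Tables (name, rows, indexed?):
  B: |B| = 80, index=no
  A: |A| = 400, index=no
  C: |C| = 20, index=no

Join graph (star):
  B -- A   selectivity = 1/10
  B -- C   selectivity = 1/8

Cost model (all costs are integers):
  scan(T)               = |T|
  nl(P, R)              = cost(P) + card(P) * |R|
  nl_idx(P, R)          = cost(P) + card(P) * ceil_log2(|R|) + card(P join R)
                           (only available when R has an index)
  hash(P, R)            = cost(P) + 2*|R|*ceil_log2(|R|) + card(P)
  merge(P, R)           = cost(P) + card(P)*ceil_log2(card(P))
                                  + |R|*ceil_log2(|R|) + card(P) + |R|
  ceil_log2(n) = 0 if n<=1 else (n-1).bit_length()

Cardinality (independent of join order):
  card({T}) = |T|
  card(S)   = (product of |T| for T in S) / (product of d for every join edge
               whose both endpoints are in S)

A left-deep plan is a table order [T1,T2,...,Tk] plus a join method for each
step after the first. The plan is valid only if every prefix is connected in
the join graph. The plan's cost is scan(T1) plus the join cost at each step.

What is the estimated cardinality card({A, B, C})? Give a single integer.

Tables in S: A(400), B(80), C(20)
Edges inside S: B-A(d=10), B-C(d=8)
numerator = 400 * 80 * 20 = 640000
denominator = 10 * 8 = 80
card(S) = 640000 / 80 = 8000

8000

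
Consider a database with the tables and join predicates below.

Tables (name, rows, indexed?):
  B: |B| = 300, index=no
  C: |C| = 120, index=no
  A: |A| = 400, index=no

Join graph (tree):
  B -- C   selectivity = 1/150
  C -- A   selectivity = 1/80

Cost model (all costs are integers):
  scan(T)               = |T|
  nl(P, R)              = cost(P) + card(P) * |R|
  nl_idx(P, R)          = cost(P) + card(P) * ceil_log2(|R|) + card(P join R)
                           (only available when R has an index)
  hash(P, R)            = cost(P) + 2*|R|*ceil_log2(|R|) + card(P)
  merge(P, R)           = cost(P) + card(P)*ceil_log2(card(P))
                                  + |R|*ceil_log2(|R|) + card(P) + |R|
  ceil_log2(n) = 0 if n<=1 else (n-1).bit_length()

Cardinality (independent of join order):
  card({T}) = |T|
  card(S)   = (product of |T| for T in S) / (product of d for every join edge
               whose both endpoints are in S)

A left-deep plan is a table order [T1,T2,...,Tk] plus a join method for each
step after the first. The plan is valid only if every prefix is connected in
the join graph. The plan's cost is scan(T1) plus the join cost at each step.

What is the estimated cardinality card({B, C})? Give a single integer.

240

Tables in S: B(300), C(120)
Edges inside S: B-C(d=150)
numerator = 300 * 120 = 36000
denominator = 150 = 150
card(S) = 36000 / 150 = 240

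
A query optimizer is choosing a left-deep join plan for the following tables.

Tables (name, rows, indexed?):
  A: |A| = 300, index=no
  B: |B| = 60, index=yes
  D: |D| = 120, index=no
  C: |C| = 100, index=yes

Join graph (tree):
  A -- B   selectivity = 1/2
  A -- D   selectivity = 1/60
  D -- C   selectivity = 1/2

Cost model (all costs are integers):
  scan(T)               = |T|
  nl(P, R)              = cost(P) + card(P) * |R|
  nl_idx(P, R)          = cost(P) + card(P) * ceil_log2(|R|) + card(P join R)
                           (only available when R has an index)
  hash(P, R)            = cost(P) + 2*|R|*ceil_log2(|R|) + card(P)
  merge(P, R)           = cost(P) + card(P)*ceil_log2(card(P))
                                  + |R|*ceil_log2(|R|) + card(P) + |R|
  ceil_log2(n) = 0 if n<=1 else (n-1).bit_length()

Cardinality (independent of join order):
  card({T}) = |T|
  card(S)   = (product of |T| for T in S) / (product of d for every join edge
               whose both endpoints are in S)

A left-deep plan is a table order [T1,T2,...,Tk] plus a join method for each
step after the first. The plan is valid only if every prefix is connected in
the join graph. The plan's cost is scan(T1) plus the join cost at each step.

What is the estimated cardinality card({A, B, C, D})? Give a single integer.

Tables in S: A(300), B(60), C(100), D(120)
Edges inside S: A-B(d=2), A-D(d=60), D-C(d=2)
numerator = 300 * 60 * 100 * 120 = 216000000
denominator = 2 * 60 * 2 = 240
card(S) = 216000000 / 240 = 900000

900000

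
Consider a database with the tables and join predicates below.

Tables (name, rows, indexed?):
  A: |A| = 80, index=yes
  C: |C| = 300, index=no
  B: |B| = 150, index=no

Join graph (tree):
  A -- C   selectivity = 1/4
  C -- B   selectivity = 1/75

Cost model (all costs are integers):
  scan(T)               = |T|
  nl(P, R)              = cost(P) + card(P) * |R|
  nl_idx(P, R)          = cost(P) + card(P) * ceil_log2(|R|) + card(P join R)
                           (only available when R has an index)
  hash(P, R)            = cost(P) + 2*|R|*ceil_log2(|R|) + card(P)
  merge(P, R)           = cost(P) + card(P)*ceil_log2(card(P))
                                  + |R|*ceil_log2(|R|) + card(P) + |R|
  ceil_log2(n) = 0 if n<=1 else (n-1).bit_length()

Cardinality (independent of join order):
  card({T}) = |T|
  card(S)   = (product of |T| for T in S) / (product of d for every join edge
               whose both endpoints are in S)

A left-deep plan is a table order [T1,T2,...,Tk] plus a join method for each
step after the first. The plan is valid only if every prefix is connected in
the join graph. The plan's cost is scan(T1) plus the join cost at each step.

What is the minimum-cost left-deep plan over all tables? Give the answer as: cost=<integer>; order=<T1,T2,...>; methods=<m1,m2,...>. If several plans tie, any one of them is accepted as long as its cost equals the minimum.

cost=4720; order=C,B,A; methods=hash,hash

Selinger DP (subsets sized 1..n):
  {A}: scan cost=80, card=80
  {C}: scan cost=300, card=300
  {B}: scan cost=150, card=150
  {AC}: card=6000; try (A,hash)→1720, (C,merge)→3720, (A,merge)→3940, (C,hash)→5560, (A,nl_idx)→8400, (C,nl)→24080 …(+1); best=1720 via (A,hash)
  {BC}: card=600; try (B,hash)→3000, (C,merge)→4500, (B,merge)→4650, (C,hash)→5700, (C,nl)→45150, (B,nl)→45300; best=3000 via (B,hash)
  {ABC}: card=12000; try (A,hash)→4720, (B,hash)→10120, (A,merge)→10240, (A,nl_idx)→19200, (A,nl)→51000, (B,merge)→87070 …(+1); best=4720 via (A,hash)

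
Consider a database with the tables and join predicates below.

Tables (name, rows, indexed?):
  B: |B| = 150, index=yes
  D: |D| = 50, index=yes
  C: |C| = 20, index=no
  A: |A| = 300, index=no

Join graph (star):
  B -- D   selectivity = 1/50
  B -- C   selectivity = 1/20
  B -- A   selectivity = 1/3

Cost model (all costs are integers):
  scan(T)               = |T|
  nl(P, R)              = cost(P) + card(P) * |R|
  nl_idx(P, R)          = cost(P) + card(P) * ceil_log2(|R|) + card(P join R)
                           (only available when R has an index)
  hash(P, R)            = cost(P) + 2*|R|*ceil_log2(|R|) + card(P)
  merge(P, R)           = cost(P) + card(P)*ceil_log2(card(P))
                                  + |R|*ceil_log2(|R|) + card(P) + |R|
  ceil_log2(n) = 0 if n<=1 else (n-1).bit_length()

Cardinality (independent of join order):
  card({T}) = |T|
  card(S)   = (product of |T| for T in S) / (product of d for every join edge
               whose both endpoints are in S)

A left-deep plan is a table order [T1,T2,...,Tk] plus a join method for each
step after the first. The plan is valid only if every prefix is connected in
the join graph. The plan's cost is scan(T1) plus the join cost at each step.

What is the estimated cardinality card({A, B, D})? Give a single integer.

Tables in S: A(300), B(150), D(50)
Edges inside S: B-D(d=50), B-A(d=3)
numerator = 300 * 150 * 50 = 2250000
denominator = 50 * 3 = 150
card(S) = 2250000 / 150 = 15000

15000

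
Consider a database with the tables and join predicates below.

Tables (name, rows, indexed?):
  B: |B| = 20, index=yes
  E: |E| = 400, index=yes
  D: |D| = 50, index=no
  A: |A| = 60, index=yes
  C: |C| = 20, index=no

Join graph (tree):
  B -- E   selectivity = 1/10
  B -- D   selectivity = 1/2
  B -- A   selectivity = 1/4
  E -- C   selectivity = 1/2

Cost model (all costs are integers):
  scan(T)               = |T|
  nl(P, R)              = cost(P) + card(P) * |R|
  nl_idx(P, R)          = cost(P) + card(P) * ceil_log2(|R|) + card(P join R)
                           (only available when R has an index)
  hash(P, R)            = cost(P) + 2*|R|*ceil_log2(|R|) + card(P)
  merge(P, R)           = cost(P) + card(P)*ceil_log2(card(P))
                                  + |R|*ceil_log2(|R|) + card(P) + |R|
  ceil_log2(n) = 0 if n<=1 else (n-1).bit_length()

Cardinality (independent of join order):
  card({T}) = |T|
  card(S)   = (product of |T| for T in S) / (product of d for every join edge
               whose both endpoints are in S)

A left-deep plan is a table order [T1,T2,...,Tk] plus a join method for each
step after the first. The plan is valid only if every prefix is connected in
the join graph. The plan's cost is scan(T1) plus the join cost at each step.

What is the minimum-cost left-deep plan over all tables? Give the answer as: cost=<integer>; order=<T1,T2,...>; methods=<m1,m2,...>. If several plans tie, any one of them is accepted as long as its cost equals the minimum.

Selinger DP (subsets sized 1..n):
  {B}: scan cost=20, card=20
  {E}: scan cost=400, card=400
  {D}: scan cost=50, card=50
  {A}: scan cost=60, card=60
  {C}: scan cost=20, card=20
  {BE}: card=800; try (E,nl_idx)→1000, (B,hash)→1000, (B,nl_idx)→3200, (E,merge)→4140, (B,merge)→4520, (E,hash)→7240 …(+2); best=1000 via (E,nl_idx)
  {BD}: card=500; try (B,hash)→300, (D,merge)→490, (B,merge)→520, (D,hash)→640, (B,nl_idx)→800, (D,nl)→1020 …(+1); best=300 via (B,hash)
  {AB}: card=300; try (B,hash)→320, (A,nl_idx)→440, (A,merge)→560, (B,merge)→600, (B,nl_idx)→660, (A,hash)→760 …(+2); best=320 via (B,hash)
  {CE}: card=4000; try (C,hash)→1000, (E,merge)→4140, (E,nl_idx)→4200, (C,merge)→4520, (E,hash)→7240, (E,nl)→8020 …(+1); best=1000 via (C,hash)
  {BDE}: card=20000; try (D,hash)→2400, (E,hash)→8000, (E,merge)→9300, (D,merge)→10150, (E,nl_idx)→24800, (D,nl)→41000 …(+1); best=2400 via (D,hash)
  {ABE}: card=12000; try (A,hash)→2520, (E,merge)→7320, (E,hash)→7820, (A,merge)→10220, (E,nl_idx)→15020, (A,nl_idx)→17800 …(+2); best=2520 via (A,hash)
  {BCE}: card=8000; try (C,hash)→2000, (B,hash)→5200, (C,merge)→9920, (C,nl)→17000, (B,nl_idx)→29000, (B,merge)→53120 …(+1); best=2000 via (C,hash)
  {ABD}: card=7500; try (D,hash)→1220, (A,hash)→1520, (D,merge)→3670, (A,merge)→5720, (A,nl_idx)→10800, (D,nl)→15320 …(+1); best=1220 via (D,hash)
  {ABDE}: card=300000; try (D,hash)→15120, (E,hash)→15920, (A,hash)→23120, (E,merge)→110220, (D,merge)→182870, (A,merge)→322820 …(+5); best=15120 via (D,hash)
  {BCDE}: card=200000; try (D,hash)→10600, (C,hash)→22600, (D,merge)→114350, (C,merge)→322520, (D,nl)→402000, (C,nl)→402400; best=10600 via (D,hash)
  {ABCE}: card=120000; try (A,hash)→10720, (C,hash)→14720, (A,merge)→114420, (A,nl_idx)→170000, (C,merge)→182640, (C,nl)→242520 …(+1); best=10720 via (A,hash)
  {ABCDE}: card=3000000; try (D,hash)→131320, (A,hash)→211320, (C,hash)→315320, (D,merge)→2171070, (A,merge)→3811020, (A,nl_idx)→4210600 …(+4); best=131320 via (D,hash)

cost=131320; order=B,E,C,A,D; methods=nl_idx,hash,hash,hash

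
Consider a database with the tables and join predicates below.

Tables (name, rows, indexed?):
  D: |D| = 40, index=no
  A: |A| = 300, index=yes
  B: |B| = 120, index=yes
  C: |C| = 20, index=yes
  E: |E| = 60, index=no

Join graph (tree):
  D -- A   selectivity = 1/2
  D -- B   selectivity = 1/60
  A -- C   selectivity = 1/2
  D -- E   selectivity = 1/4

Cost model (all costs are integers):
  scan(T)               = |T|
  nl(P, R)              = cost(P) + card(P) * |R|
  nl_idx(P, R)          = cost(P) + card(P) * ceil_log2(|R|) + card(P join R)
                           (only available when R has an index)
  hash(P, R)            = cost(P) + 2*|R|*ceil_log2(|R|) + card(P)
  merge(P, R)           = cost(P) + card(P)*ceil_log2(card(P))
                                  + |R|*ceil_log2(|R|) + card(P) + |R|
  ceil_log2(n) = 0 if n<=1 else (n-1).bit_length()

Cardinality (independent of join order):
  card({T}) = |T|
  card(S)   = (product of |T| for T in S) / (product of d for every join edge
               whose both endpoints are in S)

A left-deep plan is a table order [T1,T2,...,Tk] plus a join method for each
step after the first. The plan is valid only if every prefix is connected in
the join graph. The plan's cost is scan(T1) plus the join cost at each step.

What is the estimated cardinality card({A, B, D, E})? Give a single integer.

Tables in S: A(300), B(120), D(40), E(60)
Edges inside S: D-A(d=2), D-B(d=60), D-E(d=4)
numerator = 300 * 120 * 40 * 60 = 86400000
denominator = 2 * 60 * 4 = 480
card(S) = 86400000 / 480 = 180000

180000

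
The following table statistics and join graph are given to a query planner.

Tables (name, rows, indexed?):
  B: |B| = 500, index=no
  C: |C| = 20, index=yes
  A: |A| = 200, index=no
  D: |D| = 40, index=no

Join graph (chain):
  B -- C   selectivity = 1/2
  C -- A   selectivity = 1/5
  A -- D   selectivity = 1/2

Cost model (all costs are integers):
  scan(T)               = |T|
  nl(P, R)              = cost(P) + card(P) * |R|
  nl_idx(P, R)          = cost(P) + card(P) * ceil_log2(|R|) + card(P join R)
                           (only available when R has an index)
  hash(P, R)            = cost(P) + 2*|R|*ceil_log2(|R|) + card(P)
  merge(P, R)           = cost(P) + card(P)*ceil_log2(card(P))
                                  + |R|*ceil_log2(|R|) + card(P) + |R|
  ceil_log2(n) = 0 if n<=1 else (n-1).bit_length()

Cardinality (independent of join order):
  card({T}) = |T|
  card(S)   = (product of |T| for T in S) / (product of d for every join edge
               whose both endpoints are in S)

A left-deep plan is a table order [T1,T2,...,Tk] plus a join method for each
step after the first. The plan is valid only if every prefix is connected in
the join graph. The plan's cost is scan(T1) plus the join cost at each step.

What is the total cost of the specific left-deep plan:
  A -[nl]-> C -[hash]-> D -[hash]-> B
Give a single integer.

30480

step 1: scan A: cost=200, card=200
step 2: join C via nl
    card(P join C) = 200*20/(5) = 800
    cost = 200 + 200*20 = 4200
step 3: join D via hash
    card(P join D) = 800*40/(2) = 16000
    cost = 4200 + 2*40*6 + 800 = 5480
step 4: join B via hash
    card(P join B) = 16000*500/(2) = 4000000
    cost = 5480 + 2*500*9 + 16000 = 30480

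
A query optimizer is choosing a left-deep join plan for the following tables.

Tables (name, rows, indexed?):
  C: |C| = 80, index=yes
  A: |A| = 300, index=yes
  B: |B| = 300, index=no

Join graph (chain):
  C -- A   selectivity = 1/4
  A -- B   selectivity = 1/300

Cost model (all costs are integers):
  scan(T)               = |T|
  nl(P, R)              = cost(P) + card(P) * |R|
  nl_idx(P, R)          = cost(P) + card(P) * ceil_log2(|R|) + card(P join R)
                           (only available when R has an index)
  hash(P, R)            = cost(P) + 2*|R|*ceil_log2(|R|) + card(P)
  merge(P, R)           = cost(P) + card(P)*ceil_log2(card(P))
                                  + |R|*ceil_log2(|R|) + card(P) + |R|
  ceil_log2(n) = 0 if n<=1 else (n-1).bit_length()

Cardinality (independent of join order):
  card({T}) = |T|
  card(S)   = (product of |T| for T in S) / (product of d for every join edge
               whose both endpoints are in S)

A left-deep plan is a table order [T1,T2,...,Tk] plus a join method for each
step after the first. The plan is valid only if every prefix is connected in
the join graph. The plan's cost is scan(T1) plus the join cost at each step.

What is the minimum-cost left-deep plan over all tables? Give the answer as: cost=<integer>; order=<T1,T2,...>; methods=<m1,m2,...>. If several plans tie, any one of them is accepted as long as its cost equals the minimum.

Selinger DP (subsets sized 1..n):
  {C}: scan cost=80, card=80
  {A}: scan cost=300, card=300
  {B}: scan cost=300, card=300
  {AC}: card=6000; try (C,hash)→1720, (A,merge)→3720, (C,merge)→3940, (A,hash)→5560, (A,nl_idx)→6800, (C,nl_idx)→8400 …(+2); best=1720 via (C,hash)
  {AB}: card=300; try (A,nl_idx)→3300, (B,hash)→6000, (A,hash)→6000, (B,merge)→6300, (A,merge)→6300, (B,nl)→90300 …(+1); best=3300 via (A,nl_idx)
  {ABC}: card=6000; try (C,hash)→4720, (C,merge)→6940, (C,nl_idx)→11400, (B,hash)→13120, (C,nl)→27300, (B,merge)→88720 …(+1); best=4720 via (C,hash)

cost=4720; order=B,A,C; methods=nl_idx,hash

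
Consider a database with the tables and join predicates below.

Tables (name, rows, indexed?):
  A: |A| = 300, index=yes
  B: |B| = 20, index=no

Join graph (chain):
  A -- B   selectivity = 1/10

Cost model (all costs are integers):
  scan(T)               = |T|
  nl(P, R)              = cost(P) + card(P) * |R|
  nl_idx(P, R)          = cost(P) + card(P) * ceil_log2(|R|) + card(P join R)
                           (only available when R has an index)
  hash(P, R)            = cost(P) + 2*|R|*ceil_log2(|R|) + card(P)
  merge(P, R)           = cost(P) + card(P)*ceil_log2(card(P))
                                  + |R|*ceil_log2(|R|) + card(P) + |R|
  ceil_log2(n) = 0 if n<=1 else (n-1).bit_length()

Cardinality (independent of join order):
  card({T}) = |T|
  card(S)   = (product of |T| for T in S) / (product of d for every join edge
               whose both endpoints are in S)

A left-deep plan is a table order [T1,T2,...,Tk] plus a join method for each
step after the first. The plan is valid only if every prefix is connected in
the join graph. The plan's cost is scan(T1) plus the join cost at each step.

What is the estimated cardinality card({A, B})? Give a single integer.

600

Tables in S: A(300), B(20)
Edges inside S: A-B(d=10)
numerator = 300 * 20 = 6000
denominator = 10 = 10
card(S) = 6000 / 10 = 600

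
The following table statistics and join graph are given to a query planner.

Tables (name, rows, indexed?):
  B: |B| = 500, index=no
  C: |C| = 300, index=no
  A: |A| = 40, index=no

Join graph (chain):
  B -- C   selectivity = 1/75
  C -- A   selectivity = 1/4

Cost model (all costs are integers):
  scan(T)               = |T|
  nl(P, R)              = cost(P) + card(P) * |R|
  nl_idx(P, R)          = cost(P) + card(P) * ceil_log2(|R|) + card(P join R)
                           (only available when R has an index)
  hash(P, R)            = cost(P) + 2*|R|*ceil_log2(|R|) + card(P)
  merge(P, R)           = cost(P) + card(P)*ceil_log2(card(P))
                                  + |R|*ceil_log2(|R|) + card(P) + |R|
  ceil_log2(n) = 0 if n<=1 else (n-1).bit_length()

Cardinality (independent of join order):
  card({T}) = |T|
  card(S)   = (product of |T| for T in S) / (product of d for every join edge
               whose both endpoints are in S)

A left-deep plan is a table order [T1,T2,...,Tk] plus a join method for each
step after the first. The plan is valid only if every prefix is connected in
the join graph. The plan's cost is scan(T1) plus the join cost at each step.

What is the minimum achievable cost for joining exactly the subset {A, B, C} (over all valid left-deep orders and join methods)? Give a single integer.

8880

Selinger DP over subsets of {A,B,C}:
  {B}: scan cost=500, card=500
  {C}: scan cost=300, card=300
  {A}: scan cost=40, card=40
  {BC}: card=2000; try (C,hash)→6400, (B,merge)→8300, (C,merge)→8500, (B,hash)→9600, (B,nl)→150300, (C,nl)→150500; best=6400 via (C,hash)
  {AC}: card=3000; try (A,hash)→1080, (C,merge)→3320, (A,merge)→3580, (C,hash)→5480, (C,nl)→12040, (A,nl)→12300; best=1080 via (A,hash)
  {ABC}: card=20000; try (A,hash)→8880, (B,hash)→13080, (A,merge)→30680, (B,merge)→45080, (A,nl)→86400, (B,nl)→1501080; best=8880 via (A,hash)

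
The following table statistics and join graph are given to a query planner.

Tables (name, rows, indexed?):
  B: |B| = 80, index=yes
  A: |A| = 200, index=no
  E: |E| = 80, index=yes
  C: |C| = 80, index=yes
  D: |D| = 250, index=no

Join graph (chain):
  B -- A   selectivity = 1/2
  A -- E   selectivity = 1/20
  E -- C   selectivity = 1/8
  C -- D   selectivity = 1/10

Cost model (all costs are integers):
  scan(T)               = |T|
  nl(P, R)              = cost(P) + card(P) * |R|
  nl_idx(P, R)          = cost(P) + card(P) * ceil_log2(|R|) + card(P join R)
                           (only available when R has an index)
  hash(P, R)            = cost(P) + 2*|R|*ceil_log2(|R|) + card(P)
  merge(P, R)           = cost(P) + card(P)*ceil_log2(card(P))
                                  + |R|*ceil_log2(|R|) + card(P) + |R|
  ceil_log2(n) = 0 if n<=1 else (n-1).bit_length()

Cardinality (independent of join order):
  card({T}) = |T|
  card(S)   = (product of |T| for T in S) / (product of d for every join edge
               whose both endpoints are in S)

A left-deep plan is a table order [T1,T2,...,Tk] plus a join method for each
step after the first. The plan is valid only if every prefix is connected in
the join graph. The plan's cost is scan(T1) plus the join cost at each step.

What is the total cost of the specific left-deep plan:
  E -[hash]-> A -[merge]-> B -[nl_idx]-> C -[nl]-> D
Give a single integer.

step 1: scan E: cost=80, card=80
step 2: join A via hash
    card(P join A) = 80*200/(20) = 800
    cost = 80 + 2*200*8 + 80 = 3360
step 3: join B via merge
    card(P join B) = 800*80/(2) = 32000
    cost = 3360 + 800*10 + 80*7 + 800 + 80 = 12800
step 4: join C via nl_idx
    card(P join C) = 32000*80/(8) = 320000
    cost = 12800 + 32000*7 + 320000 = 556800
step 5: join D via nl
    card(P join D) = 320000*250/(10) = 8000000
    cost = 556800 + 320000*250 = 80556800

80556800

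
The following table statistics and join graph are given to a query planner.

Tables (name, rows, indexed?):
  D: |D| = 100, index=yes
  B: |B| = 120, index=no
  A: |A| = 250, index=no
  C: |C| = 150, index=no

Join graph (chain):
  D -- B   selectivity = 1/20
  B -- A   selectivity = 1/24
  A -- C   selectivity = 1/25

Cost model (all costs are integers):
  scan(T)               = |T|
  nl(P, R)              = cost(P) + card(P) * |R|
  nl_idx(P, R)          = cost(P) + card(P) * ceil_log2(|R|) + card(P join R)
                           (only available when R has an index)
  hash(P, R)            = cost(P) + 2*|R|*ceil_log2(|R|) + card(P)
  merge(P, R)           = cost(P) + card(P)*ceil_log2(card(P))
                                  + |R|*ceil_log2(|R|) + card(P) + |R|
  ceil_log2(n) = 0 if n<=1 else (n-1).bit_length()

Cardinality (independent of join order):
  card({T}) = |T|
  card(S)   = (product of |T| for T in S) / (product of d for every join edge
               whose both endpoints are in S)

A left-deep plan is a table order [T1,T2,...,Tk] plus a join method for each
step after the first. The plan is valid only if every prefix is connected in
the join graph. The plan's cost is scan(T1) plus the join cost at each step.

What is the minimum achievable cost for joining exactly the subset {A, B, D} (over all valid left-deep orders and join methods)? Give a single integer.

4830

Selinger DP over subsets of {A,B,D}:
  {D}: scan cost=100, card=100
  {B}: scan cost=120, card=120
  {A}: scan cost=250, card=250
  {BD}: card=600; try (D,nl_idx)→1560, (D,hash)→1640, (B,merge)→1860, (D,merge)→1880, (B,hash)→1880, (B,nl)→12100 …(+1); best=1560 via (D,nl_idx)
  {AB}: card=1250; try (B,hash)→2180, (A,merge)→3330, (B,merge)→3460, (A,hash)→4240, (A,nl)→30120, (B,nl)→30250; best=2180 via (B,hash)
  {ABD}: card=6250; try (D,hash)→4830, (A,hash)→6160, (A,merge)→10410, (D,nl_idx)→17180, (D,merge)→17980, (D,nl)→127180 …(+1); best=4830 via (D,hash)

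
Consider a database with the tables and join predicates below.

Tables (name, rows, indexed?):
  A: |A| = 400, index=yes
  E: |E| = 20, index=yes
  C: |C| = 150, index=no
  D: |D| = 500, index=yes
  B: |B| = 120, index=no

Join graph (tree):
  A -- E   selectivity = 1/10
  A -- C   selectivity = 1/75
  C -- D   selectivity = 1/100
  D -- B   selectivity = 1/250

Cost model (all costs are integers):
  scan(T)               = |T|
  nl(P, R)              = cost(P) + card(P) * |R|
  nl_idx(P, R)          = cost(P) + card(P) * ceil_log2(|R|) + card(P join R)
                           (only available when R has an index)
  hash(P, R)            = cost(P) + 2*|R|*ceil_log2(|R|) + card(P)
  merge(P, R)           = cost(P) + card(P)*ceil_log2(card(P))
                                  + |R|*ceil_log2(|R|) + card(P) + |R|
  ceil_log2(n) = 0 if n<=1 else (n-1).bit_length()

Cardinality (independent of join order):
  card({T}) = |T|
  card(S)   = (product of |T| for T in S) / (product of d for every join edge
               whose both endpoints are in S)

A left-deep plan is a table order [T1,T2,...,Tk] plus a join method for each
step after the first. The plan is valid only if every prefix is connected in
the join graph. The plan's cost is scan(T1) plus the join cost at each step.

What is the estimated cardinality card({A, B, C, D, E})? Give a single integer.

Tables in S: A(400), B(120), C(150), D(500), E(20)
Edges inside S: A-E(d=10), A-C(d=75), C-D(d=100), D-B(d=250)
numerator = 400 * 120 * 150 * 500 * 20 = 72000000000
denominator = 10 * 75 * 100 * 250 = 18750000
card(S) = 72000000000 / 18750000 = 3840

3840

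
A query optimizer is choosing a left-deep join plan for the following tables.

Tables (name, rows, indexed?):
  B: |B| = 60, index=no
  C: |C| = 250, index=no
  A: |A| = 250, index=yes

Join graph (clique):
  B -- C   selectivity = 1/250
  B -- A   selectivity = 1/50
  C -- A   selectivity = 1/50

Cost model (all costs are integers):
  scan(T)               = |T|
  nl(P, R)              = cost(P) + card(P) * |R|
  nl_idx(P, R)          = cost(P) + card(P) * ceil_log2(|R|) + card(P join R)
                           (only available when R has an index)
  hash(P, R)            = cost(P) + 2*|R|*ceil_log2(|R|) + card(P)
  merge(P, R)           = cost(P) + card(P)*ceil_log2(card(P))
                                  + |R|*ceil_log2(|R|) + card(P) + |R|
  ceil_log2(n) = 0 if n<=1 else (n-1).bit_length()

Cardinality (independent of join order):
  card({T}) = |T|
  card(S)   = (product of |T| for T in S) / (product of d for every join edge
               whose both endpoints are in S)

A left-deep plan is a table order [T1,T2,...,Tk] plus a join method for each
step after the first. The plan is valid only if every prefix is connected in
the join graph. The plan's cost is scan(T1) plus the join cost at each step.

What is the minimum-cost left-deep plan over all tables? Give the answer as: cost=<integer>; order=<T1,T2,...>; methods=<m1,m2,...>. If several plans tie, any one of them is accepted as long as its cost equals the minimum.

Selinger DP (subsets sized 1..n):
  {B}: scan cost=60, card=60
  {C}: scan cost=250, card=250
  {A}: scan cost=250, card=250
  {BC}: card=60; try (B,hash)→1220, (C,merge)→2730, (B,merge)→2920, (C,hash)→4120, (C,nl)→15060, (B,nl)→15250; best=1220 via (B,hash)
  {AB}: card=300; try (A,nl_idx)→840, (B,hash)→1220, (A,merge)→2730, (B,merge)→2920, (A,hash)→4120, (A,nl)→15060 …(+1); best=840 via (A,nl_idx)
  {AC}: card=1250; try (A,nl_idx)→3500, (C,hash)→4500, (A,hash)→4500, (C,merge)→4750, (A,merge)→4750, (C,nl)→62750 …(+1); best=3500 via (A,nl_idx)
  {ABC}: card=6; try (A,nl_idx)→1706, (A,merge)→3890, (C,hash)→5140, (A,hash)→5280, (B,hash)→5470, (C,merge)→6090 …(+4); best=1706 via (A,nl_idx)

cost=1706; order=C,B,A; methods=hash,nl_idx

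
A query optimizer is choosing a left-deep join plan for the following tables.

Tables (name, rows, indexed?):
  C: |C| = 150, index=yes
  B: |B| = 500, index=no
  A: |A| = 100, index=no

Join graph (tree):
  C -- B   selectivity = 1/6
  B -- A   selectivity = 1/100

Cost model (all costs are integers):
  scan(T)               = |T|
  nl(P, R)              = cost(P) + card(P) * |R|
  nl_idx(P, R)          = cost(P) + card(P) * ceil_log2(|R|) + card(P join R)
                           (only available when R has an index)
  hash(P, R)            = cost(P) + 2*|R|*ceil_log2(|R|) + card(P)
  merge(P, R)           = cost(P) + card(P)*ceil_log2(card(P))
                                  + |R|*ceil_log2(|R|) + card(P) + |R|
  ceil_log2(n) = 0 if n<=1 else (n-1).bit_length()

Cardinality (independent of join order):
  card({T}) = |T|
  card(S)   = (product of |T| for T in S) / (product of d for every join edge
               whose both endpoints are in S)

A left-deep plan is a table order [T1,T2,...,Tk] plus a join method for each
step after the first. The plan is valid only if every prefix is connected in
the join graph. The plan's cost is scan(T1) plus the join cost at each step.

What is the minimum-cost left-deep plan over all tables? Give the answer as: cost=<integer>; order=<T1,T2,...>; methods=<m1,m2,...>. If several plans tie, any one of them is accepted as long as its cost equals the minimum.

cost=5300; order=B,A,C; methods=hash,hash

Selinger DP (subsets sized 1..n):
  {C}: scan cost=150, card=150
  {B}: scan cost=500, card=500
  {A}: scan cost=100, card=100
  {BC}: card=12500; try (C,hash)→3400, (B,merge)→6500, (C,merge)→6850, (B,hash)→9300, (C,nl_idx)→17000, (B,nl)→75150 …(+1); best=3400 via (C,hash)
  {AB}: card=500; try (A,hash)→2400, (B,merge)→5900, (A,merge)→6300, (B,hash)→9200, (B,nl)→50100, (A,nl)→50500; best=2400 via (A,hash)
  {ABC}: card=12500; try (C,hash)→5300, (C,merge)→8750, (A,hash)→17300, (C,nl_idx)→18900, (C,nl)→77400, (A,merge)→191700 …(+1); best=5300 via (C,hash)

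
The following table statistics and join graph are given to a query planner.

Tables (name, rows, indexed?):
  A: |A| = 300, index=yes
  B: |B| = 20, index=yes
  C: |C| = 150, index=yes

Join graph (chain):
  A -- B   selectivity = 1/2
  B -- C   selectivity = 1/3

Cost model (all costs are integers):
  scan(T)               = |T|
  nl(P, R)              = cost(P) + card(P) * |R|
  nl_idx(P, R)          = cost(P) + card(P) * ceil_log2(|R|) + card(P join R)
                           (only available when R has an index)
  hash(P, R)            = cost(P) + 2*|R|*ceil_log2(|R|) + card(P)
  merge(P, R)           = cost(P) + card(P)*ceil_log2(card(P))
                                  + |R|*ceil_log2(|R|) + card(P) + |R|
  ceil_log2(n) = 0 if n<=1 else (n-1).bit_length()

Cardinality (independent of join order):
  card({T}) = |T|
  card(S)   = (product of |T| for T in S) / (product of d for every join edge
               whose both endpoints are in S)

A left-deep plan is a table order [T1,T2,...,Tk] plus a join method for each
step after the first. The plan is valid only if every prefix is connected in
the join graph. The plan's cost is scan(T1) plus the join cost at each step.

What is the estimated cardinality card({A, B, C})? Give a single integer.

Tables in S: A(300), B(20), C(150)
Edges inside S: A-B(d=2), B-C(d=3)
numerator = 300 * 20 * 150 = 900000
denominator = 2 * 3 = 6
card(S) = 900000 / 6 = 150000

150000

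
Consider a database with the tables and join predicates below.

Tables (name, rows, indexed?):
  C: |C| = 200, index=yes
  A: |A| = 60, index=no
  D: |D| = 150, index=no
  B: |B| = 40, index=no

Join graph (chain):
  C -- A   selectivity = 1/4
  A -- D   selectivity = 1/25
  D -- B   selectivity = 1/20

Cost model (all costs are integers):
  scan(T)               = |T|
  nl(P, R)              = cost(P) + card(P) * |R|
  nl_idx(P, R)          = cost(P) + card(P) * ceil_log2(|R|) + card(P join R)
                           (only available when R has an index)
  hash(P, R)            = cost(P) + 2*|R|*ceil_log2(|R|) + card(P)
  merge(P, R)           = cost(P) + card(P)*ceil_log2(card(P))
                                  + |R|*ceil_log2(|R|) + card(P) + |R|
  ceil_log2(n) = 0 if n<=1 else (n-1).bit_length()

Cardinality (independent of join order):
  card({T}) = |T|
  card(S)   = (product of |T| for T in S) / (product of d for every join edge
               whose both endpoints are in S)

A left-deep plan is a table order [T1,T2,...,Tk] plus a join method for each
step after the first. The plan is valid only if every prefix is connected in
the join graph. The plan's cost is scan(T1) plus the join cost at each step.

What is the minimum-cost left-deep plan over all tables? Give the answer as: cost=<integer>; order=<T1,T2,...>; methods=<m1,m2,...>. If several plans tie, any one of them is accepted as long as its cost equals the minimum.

cost=5720; order=D,B,A,C; methods=hash,hash,hash

Selinger DP (subsets sized 1..n):
  {C}: scan cost=200, card=200
  {A}: scan cost=60, card=60
  {D}: scan cost=150, card=150
  {B}: scan cost=40, card=40
  {AC}: card=3000; try (A,hash)→1120, (C,merge)→2280, (A,merge)→2420, (C,hash)→3320, (C,nl_idx)→3540, (C,nl)→12060 …(+1); best=1120 via (A,hash)
  {AD}: card=360; try (A,hash)→1020, (D,merge)→1830, (A,merge)→1920, (D,hash)→2520, (D,nl)→9060, (A,nl)→9150; best=1020 via (A,hash)
  {BD}: card=300; try (B,hash)→780, (D,merge)→1670, (B,merge)→1780, (D,hash)→2480, (D,nl)→6040, (B,nl)→6150; best=780 via (B,hash)
  {ACD}: card=18000; try (C,hash)→4580, (C,merge)→6420, (D,hash)→6520, (C,nl_idx)→21900, (D,merge)→41470, (C,nl)→73020 …(+1); best=4580 via (C,hash)
  {ABD}: card=720; try (A,hash)→1800, (B,hash)→1860, (A,merge)→4200, (B,merge)→4900, (B,nl)→15420, (A,nl)→18780; best=1800 via (A,hash)
  {ABCD}: card=36000; try (C,hash)→5720, (C,merge)→11520, (B,hash)→23060, (C,nl_idx)→43560, (C,nl)→145800, (B,merge)→292860 …(+1); best=5720 via (C,hash)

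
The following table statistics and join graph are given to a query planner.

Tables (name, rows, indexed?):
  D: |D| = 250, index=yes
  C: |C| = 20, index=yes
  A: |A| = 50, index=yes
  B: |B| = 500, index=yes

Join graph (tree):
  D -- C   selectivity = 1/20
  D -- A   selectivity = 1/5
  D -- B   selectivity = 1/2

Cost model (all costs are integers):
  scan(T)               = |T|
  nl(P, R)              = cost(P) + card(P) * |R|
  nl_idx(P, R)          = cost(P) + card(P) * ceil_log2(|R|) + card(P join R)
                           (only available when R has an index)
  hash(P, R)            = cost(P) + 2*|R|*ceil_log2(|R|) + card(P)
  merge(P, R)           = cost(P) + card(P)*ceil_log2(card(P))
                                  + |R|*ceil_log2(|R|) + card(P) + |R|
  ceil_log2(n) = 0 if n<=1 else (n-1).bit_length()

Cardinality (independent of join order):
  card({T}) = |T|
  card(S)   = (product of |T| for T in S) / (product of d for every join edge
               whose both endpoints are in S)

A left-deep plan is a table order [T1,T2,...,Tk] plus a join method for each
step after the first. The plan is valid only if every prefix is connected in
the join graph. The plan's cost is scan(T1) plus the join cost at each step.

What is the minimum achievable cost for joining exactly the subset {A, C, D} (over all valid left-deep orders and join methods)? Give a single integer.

1280

Selinger DP over subsets of {A,C,D}:
  {D}: scan cost=250, card=250
  {C}: scan cost=20, card=20
  {A}: scan cost=50, card=50
  {CD}: card=250; try (D,nl_idx)→430, (C,hash)→700, (C,nl_idx)→1750, (D,merge)→2390, (C,merge)→2620, (D,hash)→4040 …(+2); best=430 via (D,nl_idx)
  {AD}: card=2500; try (A,hash)→1100, (D,merge)→2650, (A,merge)→2850, (D,nl_idx)→2950, (D,hash)→4100, (A,nl_idx)→4250 …(+2); best=1100 via (A,hash)
  {ACD}: card=2500; try (A,hash)→1280, (A,merge)→3030, (C,hash)→3800, (A,nl_idx)→4430, (A,nl)→12930, (C,nl_idx)→16100 …(+2); best=1280 via (A,hash)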